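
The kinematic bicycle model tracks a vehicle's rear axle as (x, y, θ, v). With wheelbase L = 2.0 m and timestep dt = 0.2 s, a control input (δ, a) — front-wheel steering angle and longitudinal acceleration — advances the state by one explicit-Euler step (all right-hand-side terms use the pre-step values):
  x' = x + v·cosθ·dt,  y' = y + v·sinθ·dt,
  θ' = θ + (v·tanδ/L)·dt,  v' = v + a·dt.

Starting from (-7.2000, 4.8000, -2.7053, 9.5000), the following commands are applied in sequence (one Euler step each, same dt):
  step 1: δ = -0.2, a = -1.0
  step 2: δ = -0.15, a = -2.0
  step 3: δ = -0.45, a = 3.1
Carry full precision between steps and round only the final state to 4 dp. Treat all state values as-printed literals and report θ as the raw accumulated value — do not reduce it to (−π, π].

(-12.4976, 3.3649, -3.4683, 9.5200)

after step 1 (δ=-0.2, a=-1.0): (-8.922017, 3.997094, -2.897875, 9.300000)
after step 2 (δ=-0.15, a=-2.0): (-10.727049, 3.548252, -3.038430, 8.900000)
after step 3 (δ=-0.45, a=3.1): (-12.497586, 3.364949, -3.468349, 9.520000)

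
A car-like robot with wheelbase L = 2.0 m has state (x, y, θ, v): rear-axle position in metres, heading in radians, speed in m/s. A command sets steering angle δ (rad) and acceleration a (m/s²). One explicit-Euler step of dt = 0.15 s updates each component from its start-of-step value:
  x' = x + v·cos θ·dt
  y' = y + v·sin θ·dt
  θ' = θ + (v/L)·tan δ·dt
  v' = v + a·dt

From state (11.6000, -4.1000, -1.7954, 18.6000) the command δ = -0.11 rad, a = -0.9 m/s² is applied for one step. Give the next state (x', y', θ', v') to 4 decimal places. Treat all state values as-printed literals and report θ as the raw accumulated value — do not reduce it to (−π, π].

(10.9786, -6.8199, -1.9495, 18.4650)

x' = 11.6000 + 18.6000·cos(-1.7954)·0.15 = 10.9786
y' = -4.1000 + 18.6000·sin(-1.7954)·0.15 = -6.8199
θ' = -1.7954 + (18.6000/2.0)·tan(-0.11)·0.15 = -1.9495
v' = 18.6000 − 0.9000·0.15 = 18.4650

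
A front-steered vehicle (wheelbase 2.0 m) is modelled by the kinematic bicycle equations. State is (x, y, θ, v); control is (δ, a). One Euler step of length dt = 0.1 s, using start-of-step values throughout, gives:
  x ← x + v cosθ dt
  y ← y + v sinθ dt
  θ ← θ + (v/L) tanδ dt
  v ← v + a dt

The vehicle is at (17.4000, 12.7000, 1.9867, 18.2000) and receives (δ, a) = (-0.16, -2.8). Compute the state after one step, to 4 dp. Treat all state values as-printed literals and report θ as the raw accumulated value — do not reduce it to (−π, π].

x' = 17.4000 + 18.2000·cos(1.9867)·0.1 = 16.6647
y' = 12.7000 + 18.2000·sin(1.9867)·0.1 = 14.3648
θ' = 1.9867 + (18.2000/2.0)·tan(-0.16)·0.1 = 1.8398
v' = 18.2000 − 2.8000·0.1 = 17.9200

(16.6647, 14.3648, 1.8398, 17.9200)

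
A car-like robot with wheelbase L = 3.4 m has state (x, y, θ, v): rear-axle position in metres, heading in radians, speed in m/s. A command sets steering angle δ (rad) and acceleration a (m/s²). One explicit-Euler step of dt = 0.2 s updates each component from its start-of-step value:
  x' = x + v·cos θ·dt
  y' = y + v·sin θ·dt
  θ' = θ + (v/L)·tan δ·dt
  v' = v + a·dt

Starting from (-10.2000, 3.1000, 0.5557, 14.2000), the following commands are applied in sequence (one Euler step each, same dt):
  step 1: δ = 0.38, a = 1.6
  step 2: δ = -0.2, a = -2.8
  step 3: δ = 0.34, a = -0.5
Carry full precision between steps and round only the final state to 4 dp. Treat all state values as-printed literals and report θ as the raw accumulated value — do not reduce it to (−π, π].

after step 1 (δ=0.38, a=1.6): (-7.787331, 4.598208, 0.889327, 14.520000)
after step 2 (δ=-0.2, a=-2.8): (-5.958000, 6.853594, 0.716189, 13.960000)
after step 3 (δ=0.34, a=-0.5): (-3.851958, 8.686583, 1.006669, 13.860000)

(-3.8520, 8.6866, 1.0067, 13.8600)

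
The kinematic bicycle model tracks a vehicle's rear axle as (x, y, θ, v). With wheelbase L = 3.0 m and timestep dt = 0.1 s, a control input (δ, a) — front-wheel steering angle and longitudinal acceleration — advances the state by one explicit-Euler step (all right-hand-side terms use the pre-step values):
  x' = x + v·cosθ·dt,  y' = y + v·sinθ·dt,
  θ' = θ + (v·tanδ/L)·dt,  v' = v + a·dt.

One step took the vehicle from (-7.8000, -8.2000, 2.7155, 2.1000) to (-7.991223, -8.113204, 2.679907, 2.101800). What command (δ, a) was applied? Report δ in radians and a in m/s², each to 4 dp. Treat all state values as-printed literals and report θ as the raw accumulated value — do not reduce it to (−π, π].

δ = -0.4704, a = 0.0180

a = (v'−v)/dt = (0.001800)/0.1 = 0.0180
Δθ = θ'−θ = -0.035593;  (v·dt/L) = 2.1000·0.1/3.0 = 0.070000
tan δ = Δθ·L/(v·dt) = -0.508471  →  δ = -0.4704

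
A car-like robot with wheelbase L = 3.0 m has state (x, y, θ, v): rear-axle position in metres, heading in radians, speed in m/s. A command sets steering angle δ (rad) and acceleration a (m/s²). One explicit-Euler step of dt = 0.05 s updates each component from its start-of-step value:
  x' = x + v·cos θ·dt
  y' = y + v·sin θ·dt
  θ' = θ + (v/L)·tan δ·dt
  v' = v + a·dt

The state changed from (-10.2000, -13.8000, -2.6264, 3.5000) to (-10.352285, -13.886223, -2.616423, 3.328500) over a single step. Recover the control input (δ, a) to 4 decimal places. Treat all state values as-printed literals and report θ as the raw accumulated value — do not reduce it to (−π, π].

a = (v'−v)/dt = (-0.171500)/0.05 = -3.4300
Δθ = θ'−θ = 0.009977;  (v·dt/L) = 3.5000·0.05/3.0 = 0.058333
tan δ = Δθ·L/(v·dt) = 0.171034  →  δ = 0.1694

δ = 0.1694, a = -3.4300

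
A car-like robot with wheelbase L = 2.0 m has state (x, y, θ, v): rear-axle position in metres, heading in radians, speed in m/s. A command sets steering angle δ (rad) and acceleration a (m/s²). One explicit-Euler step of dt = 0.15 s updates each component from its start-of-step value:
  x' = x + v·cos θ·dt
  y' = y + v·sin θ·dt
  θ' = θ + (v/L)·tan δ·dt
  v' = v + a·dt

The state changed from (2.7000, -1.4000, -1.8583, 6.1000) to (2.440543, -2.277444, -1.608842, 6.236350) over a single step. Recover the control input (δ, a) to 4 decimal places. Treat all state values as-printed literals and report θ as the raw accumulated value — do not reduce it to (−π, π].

δ = 0.4992, a = 0.9090

a = (v'−v)/dt = (0.136350)/0.15 = 0.9090
Δθ = θ'−θ = 0.249458;  (v·dt/L) = 6.1000·0.15/2.0 = 0.457500
tan δ = Δθ·L/(v·dt) = 0.545263  →  δ = 0.4992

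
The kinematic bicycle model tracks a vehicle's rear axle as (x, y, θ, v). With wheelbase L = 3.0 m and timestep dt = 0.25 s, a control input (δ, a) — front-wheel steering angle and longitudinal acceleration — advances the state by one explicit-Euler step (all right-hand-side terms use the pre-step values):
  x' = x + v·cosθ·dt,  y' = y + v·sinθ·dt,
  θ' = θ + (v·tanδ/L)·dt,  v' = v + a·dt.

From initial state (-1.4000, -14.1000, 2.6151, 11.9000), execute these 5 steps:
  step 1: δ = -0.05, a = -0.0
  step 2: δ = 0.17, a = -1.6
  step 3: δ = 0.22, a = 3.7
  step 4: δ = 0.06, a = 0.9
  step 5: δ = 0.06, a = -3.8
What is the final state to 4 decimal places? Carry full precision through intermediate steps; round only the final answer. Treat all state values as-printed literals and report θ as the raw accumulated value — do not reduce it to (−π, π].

(-15.2938, -8.8497, 3.0755, 11.7000)

after step 1 (δ=-0.05, a=-0.0): (-3.972110, -12.605050, 2.565475, 11.900000)
after step 2 (δ=0.17, a=-1.6): (-6.466898, -10.984353, 2.735702, 11.500000)
after step 3 (δ=0.22, a=3.7): (-9.108307, -9.849195, 2.950004, 12.425000)
after step 4 (δ=0.06, a=0.9): (-12.157722, -9.257706, 3.012203, 12.650000)
after step 5 (δ=0.06, a=-3.8): (-15.293786, -8.849653, 3.075529, 11.700000)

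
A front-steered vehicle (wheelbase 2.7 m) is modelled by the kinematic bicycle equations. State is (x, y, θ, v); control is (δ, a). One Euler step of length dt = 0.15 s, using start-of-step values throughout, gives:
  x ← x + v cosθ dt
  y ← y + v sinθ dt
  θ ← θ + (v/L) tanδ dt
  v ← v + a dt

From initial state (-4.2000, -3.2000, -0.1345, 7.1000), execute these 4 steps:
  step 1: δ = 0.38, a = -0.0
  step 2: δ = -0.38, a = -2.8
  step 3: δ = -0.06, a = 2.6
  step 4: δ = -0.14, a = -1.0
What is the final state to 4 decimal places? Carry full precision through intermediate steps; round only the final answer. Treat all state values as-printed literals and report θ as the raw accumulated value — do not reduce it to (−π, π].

(-0.0395, -3.6182, -0.2121, 6.9200)

after step 1 (δ=0.38, a=-0.0): (-3.144619, -3.342811, 0.023046, 7.100000)
after step 2 (δ=-0.38, a=-2.8): (-2.079901, -3.318269, -0.134500, 6.680000)
after step 3 (δ=-0.06, a=2.6): (-1.086951, -3.452632, -0.156793, 7.070000)
after step 4 (δ=-0.14, a=-1.0): (-0.039460, -3.618231, -0.212144, 6.920000)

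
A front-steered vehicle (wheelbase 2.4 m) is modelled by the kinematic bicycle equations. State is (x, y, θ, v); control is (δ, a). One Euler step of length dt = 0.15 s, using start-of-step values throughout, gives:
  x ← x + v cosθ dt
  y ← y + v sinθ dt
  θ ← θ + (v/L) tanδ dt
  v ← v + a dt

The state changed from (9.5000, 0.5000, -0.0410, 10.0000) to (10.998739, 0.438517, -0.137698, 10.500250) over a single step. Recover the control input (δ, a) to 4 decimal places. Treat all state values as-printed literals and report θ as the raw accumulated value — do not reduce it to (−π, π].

δ = -0.1535, a = 3.3350

a = (v'−v)/dt = (0.500250)/0.15 = 3.3350
Δθ = θ'−θ = -0.096698;  (v·dt/L) = 10.0000·0.15/2.4 = 0.625000
tan δ = Δθ·L/(v·dt) = -0.154717  →  δ = -0.1535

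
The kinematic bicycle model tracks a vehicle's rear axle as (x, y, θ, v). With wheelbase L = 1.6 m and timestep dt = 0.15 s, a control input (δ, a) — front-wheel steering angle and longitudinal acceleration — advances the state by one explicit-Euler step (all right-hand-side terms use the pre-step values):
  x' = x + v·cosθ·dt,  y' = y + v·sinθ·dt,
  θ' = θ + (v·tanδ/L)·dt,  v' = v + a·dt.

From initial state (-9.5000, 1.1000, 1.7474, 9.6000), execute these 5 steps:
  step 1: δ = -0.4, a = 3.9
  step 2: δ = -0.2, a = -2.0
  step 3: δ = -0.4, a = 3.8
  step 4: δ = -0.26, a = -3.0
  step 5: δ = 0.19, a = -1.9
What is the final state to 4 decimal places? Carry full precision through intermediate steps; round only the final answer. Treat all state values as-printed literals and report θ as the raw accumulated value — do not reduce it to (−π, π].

after step 1 (δ=-0.4, a=3.9): (-9.752989, 2.517602, 1.366886, 10.185000)
after step 2 (δ=-0.2, a=-2.0): (-9.443620, 4.013701, 1.173330, 9.885000)
after step 3 (δ=-0.4, a=3.8): (-8.869672, 5.380862, 0.781519, 10.455000)
after step 4 (δ=-0.26, a=-3.0): (-7.756458, 6.485473, 0.520777, 10.005000)
after step 5 (δ=0.19, a=-1.9): (-6.454658, 7.232177, 0.701167, 9.720000)

(-6.4547, 7.2322, 0.7012, 9.7200)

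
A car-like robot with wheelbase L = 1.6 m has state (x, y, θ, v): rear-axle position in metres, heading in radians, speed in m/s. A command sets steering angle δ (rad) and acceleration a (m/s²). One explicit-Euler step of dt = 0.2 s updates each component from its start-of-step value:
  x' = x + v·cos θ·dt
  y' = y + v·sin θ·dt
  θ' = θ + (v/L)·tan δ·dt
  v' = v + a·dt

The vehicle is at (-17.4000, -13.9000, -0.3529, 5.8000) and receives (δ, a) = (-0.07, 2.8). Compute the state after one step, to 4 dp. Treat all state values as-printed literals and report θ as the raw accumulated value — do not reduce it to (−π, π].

(-16.3115, -14.3009, -0.4037, 6.3600)

x' = -17.4000 + 5.8000·cos(-0.3529)·0.2 = -16.3115
y' = -13.9000 + 5.8000·sin(-0.3529)·0.2 = -14.3009
θ' = -0.3529 + (5.8000/1.6)·tan(-0.07)·0.2 = -0.4037
v' = 5.8000 + 2.8000·0.2 = 6.3600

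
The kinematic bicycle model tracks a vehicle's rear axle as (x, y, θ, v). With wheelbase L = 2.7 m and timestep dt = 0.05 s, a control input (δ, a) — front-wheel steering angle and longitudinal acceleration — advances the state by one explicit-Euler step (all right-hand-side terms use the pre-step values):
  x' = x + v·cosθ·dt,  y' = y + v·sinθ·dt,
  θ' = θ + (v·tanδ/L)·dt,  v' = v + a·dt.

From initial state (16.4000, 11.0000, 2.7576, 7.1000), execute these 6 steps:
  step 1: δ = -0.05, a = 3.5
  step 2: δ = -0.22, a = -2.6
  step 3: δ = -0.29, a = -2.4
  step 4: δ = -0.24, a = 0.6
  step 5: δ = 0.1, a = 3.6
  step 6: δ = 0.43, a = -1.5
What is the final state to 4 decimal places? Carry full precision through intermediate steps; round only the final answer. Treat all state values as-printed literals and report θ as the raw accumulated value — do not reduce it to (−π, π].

(14.4617, 11.9067, 2.7241, 7.1600)

after step 1 (δ=-0.05, a=3.5): (16.070852, 11.132992, 2.751020, 7.275000)
after step 2 (δ=-0.22, a=-2.6): (15.734496, 11.271478, 2.720894, 7.145000)
after step 3 (δ=-0.29, a=-2.4): (15.408397, 11.417378, 2.681410, 7.025000)
after step 4 (δ=-0.24, a=0.6): (15.093687, 11.573373, 2.649574, 7.055000)
after step 5 (δ=0.1, a=3.6): (14.782780, 11.740014, 2.662682, 7.235000)
after step 6 (δ=0.43, a=-1.5): (14.461728, 11.906713, 2.724129, 7.160000)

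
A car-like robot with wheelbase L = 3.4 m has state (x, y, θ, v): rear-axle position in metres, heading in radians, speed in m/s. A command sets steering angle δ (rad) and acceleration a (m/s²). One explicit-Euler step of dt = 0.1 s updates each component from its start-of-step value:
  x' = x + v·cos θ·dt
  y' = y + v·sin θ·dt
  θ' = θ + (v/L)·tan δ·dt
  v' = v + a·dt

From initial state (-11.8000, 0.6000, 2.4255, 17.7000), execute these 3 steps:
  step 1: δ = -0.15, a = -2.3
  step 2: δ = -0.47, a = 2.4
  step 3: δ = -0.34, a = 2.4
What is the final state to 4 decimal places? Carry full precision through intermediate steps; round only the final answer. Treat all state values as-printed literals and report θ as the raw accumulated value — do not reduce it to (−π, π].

(-15.2312, 4.5500, 1.9016, 17.9500)

after step 1 (δ=-0.15, a=-2.3): (-13.135246, 1.761902, 2.346821, 17.470000)
after step 2 (δ=-0.47, a=2.4): (-14.358928, 3.008743, 2.085816, 17.710000)
after step 3 (δ=-0.34, a=2.4): (-15.231238, 4.550014, 1.901561, 17.950000)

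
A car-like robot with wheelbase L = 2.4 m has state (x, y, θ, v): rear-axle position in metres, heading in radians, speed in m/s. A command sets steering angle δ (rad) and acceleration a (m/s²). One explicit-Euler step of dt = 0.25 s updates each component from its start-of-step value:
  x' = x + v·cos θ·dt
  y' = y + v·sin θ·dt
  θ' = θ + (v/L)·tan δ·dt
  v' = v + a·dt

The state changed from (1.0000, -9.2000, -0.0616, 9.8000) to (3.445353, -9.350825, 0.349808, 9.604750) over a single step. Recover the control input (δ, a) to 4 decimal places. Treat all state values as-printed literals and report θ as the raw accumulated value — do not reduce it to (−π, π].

a = (v'−v)/dt = (-0.195250)/0.25 = -0.7810
Δθ = θ'−θ = 0.411408;  (v·dt/L) = 9.8000·0.25/2.4 = 1.020833
tan δ = Δθ·L/(v·dt) = 0.403012  →  δ = 0.3831

δ = 0.3831, a = -0.7810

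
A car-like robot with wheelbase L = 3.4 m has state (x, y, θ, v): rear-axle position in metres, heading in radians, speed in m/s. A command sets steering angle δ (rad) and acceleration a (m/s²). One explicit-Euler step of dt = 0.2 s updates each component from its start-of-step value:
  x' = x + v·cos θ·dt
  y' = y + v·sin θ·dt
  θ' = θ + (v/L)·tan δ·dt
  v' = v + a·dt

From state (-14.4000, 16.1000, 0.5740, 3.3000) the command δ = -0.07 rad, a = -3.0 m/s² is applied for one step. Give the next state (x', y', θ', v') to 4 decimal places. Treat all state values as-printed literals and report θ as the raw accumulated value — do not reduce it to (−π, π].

x' = -14.4000 + 3.3000·cos(0.5740)·0.2 = -13.8458
y' = 16.1000 + 3.3000·sin(0.5740)·0.2 = 16.4584
θ' = 0.5740 + (3.3000/3.4)·tan(-0.07)·0.2 = 0.5604
v' = 3.3000 − 3.0000·0.2 = 2.7000

(-13.8458, 16.4584, 0.5604, 2.7000)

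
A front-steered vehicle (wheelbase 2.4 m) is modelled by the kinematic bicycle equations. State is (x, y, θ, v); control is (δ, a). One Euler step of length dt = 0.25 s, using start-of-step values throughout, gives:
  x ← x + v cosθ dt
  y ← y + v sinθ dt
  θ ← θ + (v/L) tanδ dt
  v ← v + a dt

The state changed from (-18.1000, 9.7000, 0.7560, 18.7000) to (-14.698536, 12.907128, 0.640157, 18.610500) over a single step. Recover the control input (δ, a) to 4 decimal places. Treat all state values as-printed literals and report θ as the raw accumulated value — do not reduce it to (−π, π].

δ = -0.0594, a = -0.3580

a = (v'−v)/dt = (-0.089500)/0.25 = -0.3580
Δθ = θ'−θ = -0.115843;  (v·dt/L) = 18.7000·0.25/2.4 = 1.947917
tan δ = Δθ·L/(v·dt) = -0.059470  →  δ = -0.0594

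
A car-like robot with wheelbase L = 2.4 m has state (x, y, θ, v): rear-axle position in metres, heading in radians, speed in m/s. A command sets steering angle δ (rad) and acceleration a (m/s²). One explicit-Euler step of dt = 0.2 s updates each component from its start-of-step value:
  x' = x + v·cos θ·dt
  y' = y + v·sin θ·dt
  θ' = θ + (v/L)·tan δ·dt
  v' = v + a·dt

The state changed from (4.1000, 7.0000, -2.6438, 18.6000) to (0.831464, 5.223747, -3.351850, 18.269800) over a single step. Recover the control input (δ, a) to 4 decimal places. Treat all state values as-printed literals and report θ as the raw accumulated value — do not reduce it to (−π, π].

δ = -0.4285, a = -1.6510

a = (v'−v)/dt = (-0.330200)/0.2 = -1.6510
Δθ = θ'−θ = -0.708050;  (v·dt/L) = 18.6000·0.2/2.4 = 1.550000
tan δ = Δθ·L/(v·dt) = -0.456806  →  δ = -0.4285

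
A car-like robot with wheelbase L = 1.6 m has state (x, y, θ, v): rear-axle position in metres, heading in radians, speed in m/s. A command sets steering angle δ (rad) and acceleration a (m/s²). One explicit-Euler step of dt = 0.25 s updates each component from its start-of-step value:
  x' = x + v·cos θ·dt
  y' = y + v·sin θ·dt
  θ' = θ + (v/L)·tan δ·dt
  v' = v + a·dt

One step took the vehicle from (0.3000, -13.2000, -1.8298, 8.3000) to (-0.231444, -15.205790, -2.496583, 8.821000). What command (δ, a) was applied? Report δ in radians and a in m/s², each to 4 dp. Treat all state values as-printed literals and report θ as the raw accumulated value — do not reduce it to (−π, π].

δ = -0.4749, a = 2.0840

a = (v'−v)/dt = (0.521000)/0.25 = 2.0840
Δθ = θ'−θ = -0.666783;  (v·dt/L) = 8.3000·0.25/1.6 = 1.296875
tan δ = Δθ·L/(v·dt) = -0.514146  →  δ = -0.4749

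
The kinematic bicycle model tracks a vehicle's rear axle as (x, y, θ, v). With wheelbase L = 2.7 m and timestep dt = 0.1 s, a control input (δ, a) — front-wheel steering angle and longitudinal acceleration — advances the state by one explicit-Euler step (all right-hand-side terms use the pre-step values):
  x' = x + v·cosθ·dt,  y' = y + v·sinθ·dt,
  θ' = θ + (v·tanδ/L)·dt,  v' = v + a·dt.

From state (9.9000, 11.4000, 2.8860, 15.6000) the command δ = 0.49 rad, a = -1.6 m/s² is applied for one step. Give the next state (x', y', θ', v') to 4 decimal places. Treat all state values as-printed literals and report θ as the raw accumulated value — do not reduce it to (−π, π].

x' = 9.9000 + 15.6000·cos(2.8860)·0.1 = 8.3907
y' = 11.4000 + 15.6000·sin(2.8860)·0.1 = 11.7944
θ' = 2.8860 + (15.6000/2.7)·tan(0.49)·0.1 = 3.1942
v' = 15.6000 − 1.6000·0.1 = 15.4400

(8.3907, 11.7944, 3.1942, 15.4400)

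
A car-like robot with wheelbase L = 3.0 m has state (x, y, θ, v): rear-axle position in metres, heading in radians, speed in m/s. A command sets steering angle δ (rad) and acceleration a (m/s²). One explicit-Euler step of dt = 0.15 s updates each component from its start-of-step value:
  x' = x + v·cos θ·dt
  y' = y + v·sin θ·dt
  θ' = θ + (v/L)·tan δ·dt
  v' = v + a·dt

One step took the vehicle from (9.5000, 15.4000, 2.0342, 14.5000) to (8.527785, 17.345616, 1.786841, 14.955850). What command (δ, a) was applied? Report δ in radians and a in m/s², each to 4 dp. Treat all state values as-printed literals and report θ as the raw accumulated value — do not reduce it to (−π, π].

a = (v'−v)/dt = (0.455850)/0.15 = 3.0390
Δθ = θ'−θ = -0.247359;  (v·dt/L) = 14.5000·0.15/3.0 = 0.725000
tan δ = Δθ·L/(v·dt) = -0.341185  →  δ = -0.3288

δ = -0.3288, a = 3.0390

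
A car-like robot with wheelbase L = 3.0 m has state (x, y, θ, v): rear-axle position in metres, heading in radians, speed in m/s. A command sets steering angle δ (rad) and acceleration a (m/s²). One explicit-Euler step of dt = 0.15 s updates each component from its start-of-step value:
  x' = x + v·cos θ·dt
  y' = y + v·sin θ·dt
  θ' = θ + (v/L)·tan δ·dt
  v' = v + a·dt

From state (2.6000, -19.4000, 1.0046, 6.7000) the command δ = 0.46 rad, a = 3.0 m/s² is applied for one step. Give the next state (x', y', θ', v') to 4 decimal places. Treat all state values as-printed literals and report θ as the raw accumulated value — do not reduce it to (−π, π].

(3.1391, -18.5518, 1.1706, 7.1500)

x' = 2.6000 + 6.7000·cos(1.0046)·0.15 = 3.1391
y' = -19.4000 + 6.7000·sin(1.0046)·0.15 = -18.5518
θ' = 1.0046 + (6.7000/3.0)·tan(0.46)·0.15 = 1.1706
v' = 6.7000 + 3.0000·0.15 = 7.1500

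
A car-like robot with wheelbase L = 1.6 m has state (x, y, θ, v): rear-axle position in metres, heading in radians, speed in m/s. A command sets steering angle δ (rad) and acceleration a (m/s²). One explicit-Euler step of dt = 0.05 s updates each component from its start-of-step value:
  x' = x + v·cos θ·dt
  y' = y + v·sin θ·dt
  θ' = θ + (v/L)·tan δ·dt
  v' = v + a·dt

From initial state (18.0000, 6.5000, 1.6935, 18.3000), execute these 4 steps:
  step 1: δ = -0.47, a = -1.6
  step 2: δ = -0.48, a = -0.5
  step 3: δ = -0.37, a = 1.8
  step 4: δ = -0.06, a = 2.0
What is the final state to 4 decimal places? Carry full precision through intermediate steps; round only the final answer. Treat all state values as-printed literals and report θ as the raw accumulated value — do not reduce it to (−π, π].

after step 1 (δ=-0.47, a=-1.6): (17.888008, 7.408120, 1.403007, 18.220000)
after step 2 (δ=-0.48, a=-0.5): (18.040148, 8.306327, 1.106584, 18.195000)
after step 3 (δ=-0.37, a=1.8): (18.447459, 9.119802, 0.886048, 18.285000)
after step 4 (δ=-0.06, a=2.0): (19.025703, 9.827960, 0.851722, 18.385000)

(19.0257, 9.8280, 0.8517, 18.3850)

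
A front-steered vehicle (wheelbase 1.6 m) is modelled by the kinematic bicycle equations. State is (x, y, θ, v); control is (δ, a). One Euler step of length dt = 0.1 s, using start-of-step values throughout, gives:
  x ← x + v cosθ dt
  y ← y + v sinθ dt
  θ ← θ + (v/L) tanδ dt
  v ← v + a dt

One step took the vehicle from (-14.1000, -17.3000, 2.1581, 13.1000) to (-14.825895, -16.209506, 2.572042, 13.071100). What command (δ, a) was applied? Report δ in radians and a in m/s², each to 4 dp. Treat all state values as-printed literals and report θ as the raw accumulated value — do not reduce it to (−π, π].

a = (v'−v)/dt = (-0.028900)/0.1 = -0.2890
Δθ = θ'−θ = 0.413942;  (v·dt/L) = 13.1000·0.1/1.6 = 0.818750
tan δ = Δθ·L/(v·dt) = 0.505578  →  δ = 0.4681

δ = 0.4681, a = -0.2890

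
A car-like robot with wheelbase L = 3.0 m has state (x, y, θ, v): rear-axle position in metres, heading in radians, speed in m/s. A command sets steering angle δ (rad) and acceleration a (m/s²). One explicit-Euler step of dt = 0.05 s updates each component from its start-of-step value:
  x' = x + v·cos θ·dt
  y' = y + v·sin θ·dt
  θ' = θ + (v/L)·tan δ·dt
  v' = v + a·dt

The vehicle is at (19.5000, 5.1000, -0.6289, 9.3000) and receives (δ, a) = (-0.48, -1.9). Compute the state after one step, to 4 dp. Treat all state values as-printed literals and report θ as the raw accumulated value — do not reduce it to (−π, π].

(19.8760, 4.8265, -0.7096, 9.2050)

x' = 19.5000 + 9.3000·cos(-0.6289)·0.05 = 19.8760
y' = 5.1000 + 9.3000·sin(-0.6289)·0.05 = 4.8265
θ' = -0.6289 + (9.3000/3.0)·tan(-0.48)·0.05 = -0.7096
v' = 9.3000 − 1.9000·0.05 = 9.2050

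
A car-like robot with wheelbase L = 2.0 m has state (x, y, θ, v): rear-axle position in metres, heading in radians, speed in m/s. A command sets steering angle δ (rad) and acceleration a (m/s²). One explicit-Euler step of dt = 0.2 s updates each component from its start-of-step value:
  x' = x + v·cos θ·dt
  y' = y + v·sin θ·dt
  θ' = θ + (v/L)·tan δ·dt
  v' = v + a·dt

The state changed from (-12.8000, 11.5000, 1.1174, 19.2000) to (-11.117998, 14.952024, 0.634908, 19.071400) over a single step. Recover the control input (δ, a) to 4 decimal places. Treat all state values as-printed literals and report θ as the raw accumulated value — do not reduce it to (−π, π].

δ = -0.2462, a = -0.6430

a = (v'−v)/dt = (-0.128600)/0.2 = -0.6430
Δθ = θ'−θ = -0.482492;  (v·dt/L) = 19.2000·0.2/2.0 = 1.920000
tan δ = Δθ·L/(v·dt) = -0.251298  →  δ = -0.2462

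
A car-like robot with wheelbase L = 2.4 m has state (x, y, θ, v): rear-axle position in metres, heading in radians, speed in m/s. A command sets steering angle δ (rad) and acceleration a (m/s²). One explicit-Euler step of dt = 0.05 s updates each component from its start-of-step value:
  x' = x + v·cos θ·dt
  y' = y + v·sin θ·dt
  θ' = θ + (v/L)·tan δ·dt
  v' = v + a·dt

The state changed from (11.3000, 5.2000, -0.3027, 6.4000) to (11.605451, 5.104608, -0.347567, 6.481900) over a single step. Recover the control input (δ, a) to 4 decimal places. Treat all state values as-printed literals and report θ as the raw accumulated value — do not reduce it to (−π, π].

δ = -0.3246, a = 1.6380

a = (v'−v)/dt = (0.081900)/0.05 = 1.6380
Δθ = θ'−θ = -0.044867;  (v·dt/L) = 6.4000·0.05/2.4 = 0.133333
tan δ = Δθ·L/(v·dt) = -0.336502  →  δ = -0.3246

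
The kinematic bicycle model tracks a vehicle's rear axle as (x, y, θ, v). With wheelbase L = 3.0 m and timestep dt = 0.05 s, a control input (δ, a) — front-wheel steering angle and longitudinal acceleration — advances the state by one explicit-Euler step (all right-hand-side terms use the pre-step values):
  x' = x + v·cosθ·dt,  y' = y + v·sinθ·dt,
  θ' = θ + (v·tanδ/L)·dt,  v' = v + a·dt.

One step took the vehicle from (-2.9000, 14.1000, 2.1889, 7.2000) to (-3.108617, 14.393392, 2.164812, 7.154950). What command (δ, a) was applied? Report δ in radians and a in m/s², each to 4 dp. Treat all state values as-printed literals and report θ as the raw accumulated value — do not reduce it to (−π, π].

a = (v'−v)/dt = (-0.045050)/0.05 = -0.9010
Δθ = θ'−θ = -0.024088;  (v·dt/L) = 7.2000·0.05/3.0 = 0.120000
tan δ = Δθ·L/(v·dt) = -0.200733  →  δ = -0.1981

δ = -0.1981, a = -0.9010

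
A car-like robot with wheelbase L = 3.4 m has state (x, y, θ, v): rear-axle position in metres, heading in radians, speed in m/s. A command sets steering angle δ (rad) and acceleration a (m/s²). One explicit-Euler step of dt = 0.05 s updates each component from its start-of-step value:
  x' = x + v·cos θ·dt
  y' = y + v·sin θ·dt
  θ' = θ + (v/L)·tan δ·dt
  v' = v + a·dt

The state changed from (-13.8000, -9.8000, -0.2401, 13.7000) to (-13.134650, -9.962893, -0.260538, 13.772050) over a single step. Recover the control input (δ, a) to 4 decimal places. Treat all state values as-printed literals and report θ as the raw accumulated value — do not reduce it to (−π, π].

δ = -0.1011, a = 1.4410

a = (v'−v)/dt = (0.072050)/0.05 = 1.4410
Δθ = θ'−θ = -0.020438;  (v·dt/L) = 13.7000·0.05/3.4 = 0.201471
tan δ = Δθ·L/(v·dt) = -0.101444  →  δ = -0.1011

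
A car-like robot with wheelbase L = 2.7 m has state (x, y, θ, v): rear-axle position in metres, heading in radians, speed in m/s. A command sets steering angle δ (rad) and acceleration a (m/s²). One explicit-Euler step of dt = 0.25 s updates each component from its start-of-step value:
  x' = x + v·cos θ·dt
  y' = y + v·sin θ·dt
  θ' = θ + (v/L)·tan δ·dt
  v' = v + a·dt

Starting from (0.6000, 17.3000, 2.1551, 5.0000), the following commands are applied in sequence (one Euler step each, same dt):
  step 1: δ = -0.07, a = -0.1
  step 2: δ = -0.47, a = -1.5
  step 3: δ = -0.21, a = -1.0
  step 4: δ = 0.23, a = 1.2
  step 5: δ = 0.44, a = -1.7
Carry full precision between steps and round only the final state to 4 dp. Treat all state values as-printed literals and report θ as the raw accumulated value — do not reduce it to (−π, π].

after step 1 (δ=-0.07, a=-0.1): (-0.089523, 18.342620, 2.122640, 4.975000)
after step 2 (δ=-0.47, a=-1.5): (-0.741569, 19.401748, 1.888646, 4.600000)
after step 3 (δ=-0.21, a=-1.0): (-1.100972, 20.494144, 1.797863, 4.350000)
after step 4 (δ=0.23, a=1.2): (-1.345791, 21.553729, 1.892171, 4.650000)
after step 5 (δ=0.44, a=-1.7): (-1.712991, 22.656711, 2.094868, 4.225000)

(-1.7130, 22.6567, 2.0949, 4.2250)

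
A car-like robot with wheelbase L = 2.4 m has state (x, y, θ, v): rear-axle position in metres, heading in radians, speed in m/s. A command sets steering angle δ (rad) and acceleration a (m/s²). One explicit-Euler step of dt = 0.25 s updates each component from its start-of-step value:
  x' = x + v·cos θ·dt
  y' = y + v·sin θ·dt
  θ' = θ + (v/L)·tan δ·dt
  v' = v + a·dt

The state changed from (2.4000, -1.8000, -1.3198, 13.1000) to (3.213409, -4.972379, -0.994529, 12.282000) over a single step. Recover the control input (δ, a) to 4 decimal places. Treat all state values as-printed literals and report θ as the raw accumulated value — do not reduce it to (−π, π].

δ = 0.2340, a = -3.2720

a = (v'−v)/dt = (-0.818000)/0.25 = -3.2720
Δθ = θ'−θ = 0.325271;  (v·dt/L) = 13.1000·0.25/2.4 = 1.364583
tan δ = Δθ·L/(v·dt) = 0.238367  →  δ = 0.2340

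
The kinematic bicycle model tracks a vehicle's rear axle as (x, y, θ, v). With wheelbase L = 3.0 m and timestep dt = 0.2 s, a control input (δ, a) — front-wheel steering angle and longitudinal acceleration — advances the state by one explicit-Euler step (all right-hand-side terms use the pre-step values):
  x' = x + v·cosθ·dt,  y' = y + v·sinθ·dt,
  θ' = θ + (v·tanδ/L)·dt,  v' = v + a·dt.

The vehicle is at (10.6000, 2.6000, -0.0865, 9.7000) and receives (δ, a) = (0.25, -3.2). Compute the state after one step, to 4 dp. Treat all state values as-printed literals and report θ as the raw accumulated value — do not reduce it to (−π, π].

(12.5327, 2.4324, 0.0786, 9.0600)

x' = 10.6000 + 9.7000·cos(-0.0865)·0.2 = 12.5327
y' = 2.6000 + 9.7000·sin(-0.0865)·0.2 = 2.4324
θ' = -0.0865 + (9.7000/3.0)·tan(0.25)·0.2 = 0.0786
v' = 9.7000 − 3.2000·0.2 = 9.0600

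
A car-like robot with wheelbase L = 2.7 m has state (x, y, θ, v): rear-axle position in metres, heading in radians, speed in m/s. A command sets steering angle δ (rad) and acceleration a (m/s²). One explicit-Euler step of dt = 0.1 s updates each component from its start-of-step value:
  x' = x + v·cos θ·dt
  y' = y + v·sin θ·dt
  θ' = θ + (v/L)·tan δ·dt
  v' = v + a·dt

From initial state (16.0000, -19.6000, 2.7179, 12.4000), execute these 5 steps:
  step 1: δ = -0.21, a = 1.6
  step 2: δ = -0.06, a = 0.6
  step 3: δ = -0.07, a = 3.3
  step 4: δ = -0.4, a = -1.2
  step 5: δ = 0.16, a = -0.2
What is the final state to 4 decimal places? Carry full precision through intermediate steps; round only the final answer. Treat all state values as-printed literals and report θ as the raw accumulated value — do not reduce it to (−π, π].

(10.7154, -16.1862, 2.4332, 12.8100)

after step 1 (δ=-0.21, a=1.6): (14.869645, -19.090200, 2.620012, 12.560000)
after step 2 (δ=-0.06, a=0.6): (13.780651, -18.464396, 2.592068, 12.620000)
after step 3 (δ=-0.07, a=3.3): (12.704452, -17.805276, 2.559296, 12.950000)
after step 4 (δ=-0.4, a=-1.2): (11.622866, -17.093099, 2.356511, 12.830000)
after step 5 (δ=0.16, a=-0.2): (10.715360, -16.186169, 2.433197, 12.810000)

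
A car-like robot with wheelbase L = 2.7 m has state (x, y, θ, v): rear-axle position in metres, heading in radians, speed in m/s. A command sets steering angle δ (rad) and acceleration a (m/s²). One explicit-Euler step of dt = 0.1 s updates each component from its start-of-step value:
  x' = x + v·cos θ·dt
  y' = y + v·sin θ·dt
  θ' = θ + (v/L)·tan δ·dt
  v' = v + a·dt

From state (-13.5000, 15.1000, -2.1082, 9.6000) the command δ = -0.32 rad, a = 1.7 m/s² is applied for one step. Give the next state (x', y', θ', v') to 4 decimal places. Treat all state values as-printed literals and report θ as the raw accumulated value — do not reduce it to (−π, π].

x' = -13.5000 + 9.6000·cos(-2.1082)·0.1 = -13.9914
y' = 15.1000 + 9.6000·sin(-2.1082)·0.1 = 14.2753
θ' = -2.1082 + (9.6000/2.7)·tan(-0.32)·0.1 = -2.2260
v' = 9.6000 + 1.7000·0.1 = 9.7700

(-13.9914, 14.2753, -2.2260, 9.7700)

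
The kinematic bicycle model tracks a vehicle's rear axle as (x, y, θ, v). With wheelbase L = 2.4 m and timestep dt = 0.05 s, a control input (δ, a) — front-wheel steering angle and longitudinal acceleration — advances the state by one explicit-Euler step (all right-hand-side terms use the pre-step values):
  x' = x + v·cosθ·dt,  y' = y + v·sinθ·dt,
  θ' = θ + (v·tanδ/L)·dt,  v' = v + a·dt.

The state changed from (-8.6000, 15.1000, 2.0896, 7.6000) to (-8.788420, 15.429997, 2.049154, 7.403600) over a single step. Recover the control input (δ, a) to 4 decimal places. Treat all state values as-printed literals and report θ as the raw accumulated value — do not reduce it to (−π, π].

a = (v'−v)/dt = (-0.196400)/0.05 = -3.9280
Δθ = θ'−θ = -0.040446;  (v·dt/L) = 7.6000·0.05/2.4 = 0.158333
tan δ = Δθ·L/(v·dt) = -0.255448  →  δ = -0.2501

δ = -0.2501, a = -3.9280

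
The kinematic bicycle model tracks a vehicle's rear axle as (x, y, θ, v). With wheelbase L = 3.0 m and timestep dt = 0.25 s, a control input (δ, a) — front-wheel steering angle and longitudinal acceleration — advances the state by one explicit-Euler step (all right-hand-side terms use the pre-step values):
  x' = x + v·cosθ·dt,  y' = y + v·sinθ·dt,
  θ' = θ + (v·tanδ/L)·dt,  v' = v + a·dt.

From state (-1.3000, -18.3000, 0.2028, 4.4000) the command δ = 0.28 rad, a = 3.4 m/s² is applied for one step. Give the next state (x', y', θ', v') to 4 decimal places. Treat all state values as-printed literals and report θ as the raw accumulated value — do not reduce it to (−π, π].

(-0.2225, -18.0784, 0.3082, 5.2500)

x' = -1.3000 + 4.4000·cos(0.2028)·0.25 = -0.2225
y' = -18.3000 + 4.4000·sin(0.2028)·0.25 = -18.0784
θ' = 0.2028 + (4.4000/3.0)·tan(0.28)·0.25 = 0.3082
v' = 4.4000 + 3.4000·0.25 = 5.2500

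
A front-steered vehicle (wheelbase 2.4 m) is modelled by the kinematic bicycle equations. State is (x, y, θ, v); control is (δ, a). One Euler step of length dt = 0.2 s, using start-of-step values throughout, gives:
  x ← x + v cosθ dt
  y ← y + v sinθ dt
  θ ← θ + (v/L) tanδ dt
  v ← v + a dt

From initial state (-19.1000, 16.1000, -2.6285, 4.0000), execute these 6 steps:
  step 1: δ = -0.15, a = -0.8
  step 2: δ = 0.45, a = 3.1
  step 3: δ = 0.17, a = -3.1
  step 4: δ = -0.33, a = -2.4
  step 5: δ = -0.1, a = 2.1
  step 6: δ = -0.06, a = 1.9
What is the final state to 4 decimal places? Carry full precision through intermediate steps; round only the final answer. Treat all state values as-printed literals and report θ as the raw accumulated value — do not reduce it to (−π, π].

(-23.0206, 13.6102, -2.6171, 4.1600)

after step 1 (δ=-0.15, a=-0.8): (-19.796984, 15.707301, -2.678878, 3.840000)
after step 2 (δ=0.45, a=3.1): (-20.484225, 15.364482, -2.524301, 4.460000)
after step 3 (δ=0.17, a=-3.1): (-21.211605, 14.848167, -2.460502, 3.840000)
after step 4 (δ=-0.33, a=-2.4): (-21.808254, 14.364602, -2.570110, 3.360000)
after step 5 (δ=-0.1, a=2.1): (-22.373473, 14.001131, -2.598203, 3.780000)
after step 6 (δ=-0.06, a=1.9): (-23.020580, 13.610249, -2.617126, 4.160000)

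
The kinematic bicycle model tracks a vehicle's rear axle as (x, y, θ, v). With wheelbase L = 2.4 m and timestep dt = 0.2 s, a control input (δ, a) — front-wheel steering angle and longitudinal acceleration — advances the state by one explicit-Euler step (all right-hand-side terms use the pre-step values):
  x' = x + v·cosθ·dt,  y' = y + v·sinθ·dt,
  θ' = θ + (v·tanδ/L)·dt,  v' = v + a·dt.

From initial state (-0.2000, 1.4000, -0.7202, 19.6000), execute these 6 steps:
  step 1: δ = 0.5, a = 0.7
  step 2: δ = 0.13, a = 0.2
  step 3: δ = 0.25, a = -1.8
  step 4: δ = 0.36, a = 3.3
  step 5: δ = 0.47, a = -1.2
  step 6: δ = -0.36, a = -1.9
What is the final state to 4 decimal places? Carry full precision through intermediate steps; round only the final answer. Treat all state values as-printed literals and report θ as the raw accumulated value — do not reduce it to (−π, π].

(11.0521, 10.8050, 1.6449, 19.4600)

after step 1 (δ=0.5, a=0.7): (2.746561, -1.185377, 0.172094, 19.740000)
after step 2 (δ=0.13, a=0.2): (6.636243, -0.509299, 0.387157, 19.780000)
after step 3 (δ=0.25, a=-1.8): (10.299444, 0.984318, 0.808046, 19.420000)
after step 4 (δ=0.36, a=3.3): (12.982949, 3.792210, 1.417191, 20.080000)
after step 5 (δ=0.47, a=-1.2): (13.597406, 7.760925, 2.267187, 19.840000)
after step 6 (δ=-0.36, a=-1.9): (11.052120, 10.805025, 1.644868, 19.460000)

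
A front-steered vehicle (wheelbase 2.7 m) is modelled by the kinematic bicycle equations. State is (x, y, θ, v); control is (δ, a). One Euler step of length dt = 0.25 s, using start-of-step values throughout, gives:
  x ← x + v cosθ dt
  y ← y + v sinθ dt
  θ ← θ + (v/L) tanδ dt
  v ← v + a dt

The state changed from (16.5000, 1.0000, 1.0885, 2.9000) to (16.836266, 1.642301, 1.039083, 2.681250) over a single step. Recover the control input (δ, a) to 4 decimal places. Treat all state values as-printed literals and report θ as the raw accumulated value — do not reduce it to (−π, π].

a = (v'−v)/dt = (-0.218750)/0.25 = -0.8750
Δθ = θ'−θ = -0.049417;  (v·dt/L) = 2.9000·0.25/2.7 = 0.268519
tan δ = Δθ·L/(v·dt) = -0.184036  →  δ = -0.1820

δ = -0.1820, a = -0.8750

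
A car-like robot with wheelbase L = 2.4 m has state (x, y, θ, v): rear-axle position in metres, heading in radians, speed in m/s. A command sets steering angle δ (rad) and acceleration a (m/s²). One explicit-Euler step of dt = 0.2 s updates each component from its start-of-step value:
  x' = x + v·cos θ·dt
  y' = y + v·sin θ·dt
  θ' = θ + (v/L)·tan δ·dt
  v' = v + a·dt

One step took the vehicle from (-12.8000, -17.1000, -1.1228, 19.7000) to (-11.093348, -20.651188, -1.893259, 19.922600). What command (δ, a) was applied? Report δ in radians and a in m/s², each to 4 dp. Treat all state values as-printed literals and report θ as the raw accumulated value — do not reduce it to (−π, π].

δ = -0.4388, a = 1.1130

a = (v'−v)/dt = (0.222600)/0.2 = 1.1130
Δθ = θ'−θ = -0.770459;  (v·dt/L) = 19.7000·0.2/2.4 = 1.641667
tan δ = Δθ·L/(v·dt) = -0.469315  →  δ = -0.4388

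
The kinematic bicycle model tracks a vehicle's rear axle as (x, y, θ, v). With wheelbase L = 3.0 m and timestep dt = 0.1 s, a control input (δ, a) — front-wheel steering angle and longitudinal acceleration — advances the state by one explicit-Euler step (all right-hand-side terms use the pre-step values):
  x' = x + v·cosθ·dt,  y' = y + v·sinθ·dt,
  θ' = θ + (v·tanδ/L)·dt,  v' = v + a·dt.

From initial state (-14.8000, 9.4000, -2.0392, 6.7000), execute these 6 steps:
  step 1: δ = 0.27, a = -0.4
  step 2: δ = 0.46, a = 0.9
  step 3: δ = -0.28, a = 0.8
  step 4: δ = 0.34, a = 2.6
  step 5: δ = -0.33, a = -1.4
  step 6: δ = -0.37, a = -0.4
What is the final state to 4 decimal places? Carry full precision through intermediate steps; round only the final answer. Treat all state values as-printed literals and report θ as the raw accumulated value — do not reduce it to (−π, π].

(-16.2470, 5.5748, -2.0224, 6.9100)

after step 1 (δ=0.27, a=-0.4): (-15.102480, 8.802166, -1.977391, 6.660000)
after step 2 (δ=0.46, a=0.9): (-15.365872, 8.190463, -1.867401, 6.750000)
after step 3 (δ=-0.28, a=0.8): (-15.563158, 7.544937, -1.932101, 6.830000)
after step 4 (δ=0.34, a=2.6): (-15.804594, 6.906034, -1.851567, 7.090000)
after step 5 (δ=-0.33, a=-1.4): (-16.001055, 6.224797, -1.932517, 6.950000)
after step 6 (δ=-0.37, a=-0.4): (-16.247005, 5.574770, -2.022372, 6.910000)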